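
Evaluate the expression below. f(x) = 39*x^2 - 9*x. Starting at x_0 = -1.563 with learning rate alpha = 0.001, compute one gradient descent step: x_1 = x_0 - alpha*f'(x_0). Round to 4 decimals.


We compute the gradient at x_0 and apply the update.
f'(x) = 78*x - 9
f'(-1.563) = 78*-1.563 - 9 = -130.914
x_1 = -1.563 - 0.001*-130.914 = -1.4321


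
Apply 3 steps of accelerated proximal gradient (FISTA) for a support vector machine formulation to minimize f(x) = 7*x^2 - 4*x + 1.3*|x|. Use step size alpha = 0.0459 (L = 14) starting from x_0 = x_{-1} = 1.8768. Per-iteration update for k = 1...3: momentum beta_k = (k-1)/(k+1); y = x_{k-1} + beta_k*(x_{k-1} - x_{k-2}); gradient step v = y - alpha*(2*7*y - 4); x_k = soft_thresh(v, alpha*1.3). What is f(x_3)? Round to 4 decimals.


FISTA on f(x) = 7*x^2 - 4*x + 1.3*|x|
L = 14, alpha = 0.0459
Iteration 1: beta = 0.0, y = 1.8768 + 0.0*(1.8768 - 1.8768) = 1.8768
  grad(y) = 22.2752, v = y - alpha*grad = 0.8544
  prox(v) = soft_thresh(0.8544, 0.0597) = 0.7947
Iteration 2: beta = 0.3333, y = 0.7947 + 0.3333*(0.7947 - 1.8768) = 0.434
  grad(y) = 2.076, v = y - alpha*grad = 0.3387
  prox(v) = soft_thresh(0.3387, 0.0597) = 0.279
Iteration 3: beta = 0.5, y = 0.279 + 0.5*(0.279 - 0.7947) = 0.0212
  grad(y) = -3.703, v = y - alpha*grad = 0.1912
  prox(v) = soft_thresh(0.1912, 0.0597) = 0.1315
f(x_3) = 7*0.1315^2 - 4*0.1315 + 1.3*|0.1315| = -0.234


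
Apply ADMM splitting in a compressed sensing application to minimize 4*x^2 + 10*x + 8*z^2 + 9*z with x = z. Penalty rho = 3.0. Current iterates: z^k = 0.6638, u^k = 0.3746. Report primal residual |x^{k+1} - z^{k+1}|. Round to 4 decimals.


ADMM iteration with rho = 3.0, z^k = 0.6638, u^k = 0.3746
Step 1: x-update.
Minimize 4*x^2 + 10*x + (3.0/2)*(x - 0.6638 + 0.3746)^2
FOC: (2*4 + 3.0)*x = -10 + 3.0*(0.6638 - 0.3746)
x^{k+1} = -0.8302
Step 2: z-update.
Minimize 8*z^2 + 9*z + (3.0/2)*(-0.8302 - z + 0.3746)^2
FOC: (2*8 + 3.0)*z = -9 + 3.0*(-0.8302 + 0.3746)
z^{k+1} = -0.5456
Step 3: u-update.
u^{k+1} = 0.3746 - 0.8302 + 0.5456 = 0.09
Step 4: Primal residual = |-0.8302 + 0.5456| = 0.2846


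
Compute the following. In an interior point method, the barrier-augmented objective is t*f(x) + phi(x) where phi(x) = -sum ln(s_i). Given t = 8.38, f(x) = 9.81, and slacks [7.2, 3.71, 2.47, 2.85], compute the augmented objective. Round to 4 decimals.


Step 1: Compute log-barrier.
ln values: [1.9741, 1.311, 0.9042, 1.0473]
phi = -(1.9741 + 1.311 + 0.9042 + 1.0473) = -5.2367
Step 2: Compute augmented objective.
t*f(x) = 8.38*9.81 = 82.2078
Total = 82.2078 - 5.2367 = 76.9711


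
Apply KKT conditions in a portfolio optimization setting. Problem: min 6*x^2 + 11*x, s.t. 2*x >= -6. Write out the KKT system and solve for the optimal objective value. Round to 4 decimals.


Step 1: Try lambda = 0 (constraint inactive).
Stationarity: 2*6*x + 11 = 0
x* = -11/(2*6) = -11/12 = -0.9167 (rounded; the exact value -11/12 is used below)
Check constraint: 2*-0.9167 = -1.8334 >= -6 -- satisfied.
Step 2: Compute optimal value.
f(x*) = 6*(-11/12)^2 + 11*(-11/12) = -5.0417


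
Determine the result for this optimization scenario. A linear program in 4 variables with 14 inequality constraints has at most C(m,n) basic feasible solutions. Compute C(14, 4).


Each vertex corresponds to some choice of n active constraints out of m, so the number of vertices is at most C(m, n) = m! / (n!(m-n)!).
m = 14, n = 4
Numerator: 14 * 13 * 12 * 11
Denominator: 4! = 24
C(14, 4) = 1001


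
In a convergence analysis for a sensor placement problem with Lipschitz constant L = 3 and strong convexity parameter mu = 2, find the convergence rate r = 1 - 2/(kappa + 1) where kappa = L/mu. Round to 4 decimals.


Step 1: Compute the condition number.
kappa = L/mu = 3/2 = 1.5
Step 2: Compute the convergence rate.
r = 1 - 2/(kappa + 1) = 1 - 2*mu/(L + mu) = (L - mu)/(L + mu) = 1/5 = 0.2


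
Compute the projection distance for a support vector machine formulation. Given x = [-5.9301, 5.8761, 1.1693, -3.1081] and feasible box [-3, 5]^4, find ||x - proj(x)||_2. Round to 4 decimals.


Project each component onto [-3, 5].
clip(-5.9301) = -3.0, clip(5.8761) = 5.0, clip(1.1693) = 1.1693, clip(-3.1081) = -3.0
Projection = [-3.0, 5.0, 1.1693, -3.0]
Squared diffs: [8.5855, 0.7676, 0.0, 0.0117]
Distance = sqrt(9.3648) = 3.0602


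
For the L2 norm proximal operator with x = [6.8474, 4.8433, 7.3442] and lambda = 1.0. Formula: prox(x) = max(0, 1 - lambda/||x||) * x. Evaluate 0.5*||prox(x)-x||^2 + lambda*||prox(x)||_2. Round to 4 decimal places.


Step 1: Compute ||x||.
||x|| = 11.1482
Step 2: Compute scaling factor.
scale = max(0, 1 - 1.0/11.1482) = 0.9103
Step 3: prox(x) = [6.2332, 4.4089, 6.6854]
||prox(x)|| = 10.1482
Step 4: Proximal objective.
0.5*||prox-x||^2 = 0.5
lambda*||prox|| = 10.1482
Total = 10.6482


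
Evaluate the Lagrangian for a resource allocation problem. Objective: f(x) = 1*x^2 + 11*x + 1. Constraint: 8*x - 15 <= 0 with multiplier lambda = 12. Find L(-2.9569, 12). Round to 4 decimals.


Step 1: Evaluate f(x).
f(-2.9569) = 1*(-2.9569)^2 + 11*(-2.9569) + 1 = -22.7826
Step 2: Evaluate g(x).
g(-2.9569) = 8*-2.9569 - 15 = -38.6552
Step 3: Compute Lagrangian.
L = -22.7826 + 12*-38.6552 = -486.645


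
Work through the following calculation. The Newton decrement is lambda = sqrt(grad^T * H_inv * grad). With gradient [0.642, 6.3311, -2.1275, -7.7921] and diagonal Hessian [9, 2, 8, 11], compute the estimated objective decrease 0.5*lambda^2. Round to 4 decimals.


Step 1: H is diagonal, so H^(-1) * g = [0.0713, 3.1656, -0.2659, -0.7084].
Step 2: g^T H^(-1) g = sum_i g_i^2 / H_ii
  = (0.642)^2/9 + (6.3311)^2/2 + (-2.1275)^2/8 + (-7.7921)^2/11
  = 0.0458 + 20.0414 + 0.5658 + 5.5197 = 26.1727
Step 3: Objective decrease = 0.5 * g^T H^(-1) g = 13.0864


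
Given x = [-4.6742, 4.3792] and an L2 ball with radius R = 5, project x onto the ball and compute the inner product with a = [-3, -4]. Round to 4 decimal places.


Step 1: Compute ||x|| (intermediates to 6 decimals).
||x|| = sqrt((-4.6742)^2 + 4.3792^2) = 6.405118
Step 2: Project.
Since ||x|| > R, scale = R/||x|| = 5/6.405118 = 0.780626, proj(x) = scale * x
proj(x) = [-3.648802, 3.418517]
Step 3: Dot product.
a^T * proj(x) = -3*(-3.648802) - 4*3.418517 = -2.7277


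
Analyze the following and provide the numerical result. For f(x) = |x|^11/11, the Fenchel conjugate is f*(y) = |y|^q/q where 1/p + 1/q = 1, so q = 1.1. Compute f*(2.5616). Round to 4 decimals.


The conjugate exponent q satisfies 1/p + 1/q = 1.
p = 11, so q = 11/(11 - 1) = 1.1
|y|^q = 2.5616^1.1 = 2.8142
f*(2.5616) = 2.8142 / 1.1 = 2.5584


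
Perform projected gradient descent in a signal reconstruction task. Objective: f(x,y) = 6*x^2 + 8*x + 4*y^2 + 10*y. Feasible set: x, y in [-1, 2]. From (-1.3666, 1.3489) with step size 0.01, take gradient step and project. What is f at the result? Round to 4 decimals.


Step 1: Compute gradient at (-1.3666, 1.3489).
grad_x = 2*6*-1.3666 + 8 = -8.3992
grad_y = 2*4*1.3489 + 10 = 20.7912
Step 2: Gradient step.
x_raw = -1.3666 - 0.01*-8.3992 = -1.2826
y_raw = 1.3489 - 0.01*20.7912 = 1.141
Step 3: Project onto [-1, 2].
x_proj = clip(-1.2826) = -1.0
y_proj = clip(1.141) = 1.141
Step 4: Evaluate f.
f(-1.0, 1.141) = 14.6173


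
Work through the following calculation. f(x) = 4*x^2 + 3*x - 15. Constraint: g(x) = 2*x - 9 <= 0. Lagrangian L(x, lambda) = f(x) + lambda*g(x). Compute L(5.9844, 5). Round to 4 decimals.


Step 1: Evaluate f(x).
f(5.9844) = 4*5.9844^2 + 3*5.9844 - 15 = 146.2054
Step 2: Evaluate g(x).
g(5.9844) = 2*5.9844 - 9 = 2.9688
Step 3: Compute Lagrangian.
L = 146.2054 + 5*2.9688 = 161.0494


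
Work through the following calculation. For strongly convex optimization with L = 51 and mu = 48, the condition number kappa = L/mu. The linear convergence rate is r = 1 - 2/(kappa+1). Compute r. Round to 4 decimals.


Step 1: Compute the condition number.
kappa = L/mu = 51/48 = 1.0625
Step 2: Compute the convergence rate.
r = 1 - 2/(kappa + 1) = 1 - 2*mu/(L + mu) = (L - mu)/(L + mu) = 3/99 = 0.0303


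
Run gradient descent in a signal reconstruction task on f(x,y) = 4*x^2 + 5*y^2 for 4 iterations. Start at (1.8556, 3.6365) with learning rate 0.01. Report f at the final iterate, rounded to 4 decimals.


Gradient descent on f(x,y) = 4*x^2 + 5*y^2.
Starting point: (1.8556, 3.6365), alpha = 0.01
Step 1: grad_x = 2*4*1.8556 = 14.8448, grad_y = 2*5*3.6365 = 36.365
  x_1 = 1.8556 - 0.01*14.8448 = 1.7072
  y_1 = 3.6365 - 0.01*36.365 = 3.2729
Step 2: grad_x = 2*4*1.7072 = 13.6572, grad_y = 2*5*3.2729 = 32.7285
  x_2 = 1.7072 - 0.01*13.6572 = 1.5706
  y_2 = 3.2729 - 0.01*32.7285 = 2.9456
Step 3: grad_x = 2*4*1.5706 = 12.5646, grad_y = 2*5*2.9456 = 29.4557
  x_3 = 1.5706 - 0.01*12.5646 = 1.4449
  y_3 = 2.9456 - 0.01*29.4557 = 2.651
Step 4: grad_x = 2*4*1.4449 = 11.5595, grad_y = 2*5*2.651 = 26.5101
  x_4 = 1.4449 - 0.01*11.5595 = 1.3293
  y_4 = 2.651 - 0.01*26.5101 = 2.3859
f(1.3293, 2.3859) = 4*1.3293^2 + 5*2.3859^2 = 35.5313


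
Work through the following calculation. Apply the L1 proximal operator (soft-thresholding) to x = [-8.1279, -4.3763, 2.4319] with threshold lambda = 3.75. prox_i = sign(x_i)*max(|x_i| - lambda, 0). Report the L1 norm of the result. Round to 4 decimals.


Soft-thresholding with lambda = 3.75:
prox(-8.1279) = sign(-8.1279)*max(|-8.1279| - 3.75, 0) = -4.3779
prox(-4.3763) = sign(-4.3763)*max(|-4.3763| - 3.75, 0) = -0.6263
prox(2.4319) = sign(2.4319)*max(|2.4319| - 3.75, 0) = 0.0
prox(x) = [-4.3779, -0.6263, 0.0]
||prox(x)||_1 = 4.3779 + 0.6263 + 0.0 = 5.0042


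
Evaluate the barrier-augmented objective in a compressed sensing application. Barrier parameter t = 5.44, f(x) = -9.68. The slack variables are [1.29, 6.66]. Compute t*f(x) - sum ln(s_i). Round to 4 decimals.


Step 1: Compute log-barrier.
ln values: [0.2546, 1.8961]
phi = -(0.2546 + 1.8961) = -2.1508
Step 2: Compute augmented objective.
t*f(x) = 5.44*-9.68 = -52.6592
Total = -52.6592 - 2.1508 = -54.81


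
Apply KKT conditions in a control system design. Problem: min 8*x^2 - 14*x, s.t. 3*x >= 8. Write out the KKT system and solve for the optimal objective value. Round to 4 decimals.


Step 1: Try lambda = 0 (constraint inactive).
x_unc = 14/(2*8) = 0.875
Check: 3*0.875 = 2.625 < 8 -- violated!
Step 2: Constraint must be active: 3*x = 8
x* = 8/3 = 2.6667 (rounded; the exact value 8/3 is used below)
lambda = (2*8*(8/3) - 14)/3 = 9.5556
Step 3: Compute optimal value.
f(x*) = 8*(8/3)^2 - 14*(8/3) = 19.5556


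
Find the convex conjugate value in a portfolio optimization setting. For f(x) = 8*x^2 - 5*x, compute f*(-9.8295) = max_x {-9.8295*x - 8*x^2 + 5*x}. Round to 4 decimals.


f*(y) = sup_x {y*x - a*x^2 - b*x} = sup_x {(y-b)*x - a*x^2}
FOC: (y - b) - 2a*x = 0 => x* = (y - b)/(2a)
x* = (-9.8295 + 5)/(2*8) = -0.3018
f*(-9.8295) = (y-b)^2/(4a) = (-9.8295 + 5)^2/(4*8)
= 23.3241/32 = 0.7289


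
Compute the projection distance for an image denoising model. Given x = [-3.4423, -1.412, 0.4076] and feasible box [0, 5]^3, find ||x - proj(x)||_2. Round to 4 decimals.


Project each component onto [0, 5].
clip(-3.4423) = 0.0, clip(-1.412) = 0.0, clip(0.4076) = 0.4076
Projection = [0.0, 0.0, 0.4076]
Squared diffs: [11.8494, 1.9937, 0.0]
Distance = sqrt(13.8431) = 3.7206


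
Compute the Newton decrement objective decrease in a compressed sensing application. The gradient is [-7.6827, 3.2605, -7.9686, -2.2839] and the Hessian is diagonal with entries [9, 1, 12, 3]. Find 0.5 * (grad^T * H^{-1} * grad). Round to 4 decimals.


Step 1: H is diagonal, so H^(-1) * g = [-0.8536, 3.2605, -0.6641, -0.7613].
Step 2: g^T H^(-1) g = sum_i g_i^2 / H_ii
  = (-7.6827)^2/9 + (3.2605)^2/1 + (-7.9686)^2/12 + (-2.2839)^2/3
  = 6.5582 + 10.6309 + 5.2915 + 1.7387 = 24.2194
Step 3: Objective decrease = 0.5 * g^T H^(-1) g = 12.1097


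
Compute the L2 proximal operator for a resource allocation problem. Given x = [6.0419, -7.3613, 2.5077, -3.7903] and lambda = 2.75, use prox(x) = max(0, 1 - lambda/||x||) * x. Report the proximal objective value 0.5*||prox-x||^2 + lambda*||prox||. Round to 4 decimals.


Step 1: Compute ||x||.
||x|| = 10.5522
Step 2: Compute scaling factor.
scale = max(0, 1 - 2.75/10.5522) = 0.7394
Step 3: prox(x) = [4.4673, -5.4429, 1.8542, -2.8025]
||prox(x)|| = 7.8022
Step 4: Proximal objective.
0.5*||prox-x||^2 = 3.7813
lambda*||prox|| = 21.4561
Total = 25.2372


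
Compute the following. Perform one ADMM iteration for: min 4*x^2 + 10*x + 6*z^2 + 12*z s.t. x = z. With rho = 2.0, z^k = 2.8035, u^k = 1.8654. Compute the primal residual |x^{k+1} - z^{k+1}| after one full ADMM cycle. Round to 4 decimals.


ADMM iteration with rho = 2.0, z^k = 2.8035, u^k = 1.8654
Step 1: x-update.
Minimize 4*x^2 + 10*x + (2.0/2)*(x - 2.8035 + 1.8654)^2
FOC: (2*4 + 2.0)*x = -10 + 2.0*(2.8035 - 1.8654)
x^{k+1} = -0.8124
Step 2: z-update.
Minimize 6*z^2 + 12*z + (2.0/2)*(-0.8124 - z + 1.8654)^2
FOC: (2*6 + 2.0)*z = -12 + 2.0*(-0.8124 + 1.8654)
z^{k+1} = -0.7067
Step 3: u-update.
u^{k+1} = 1.8654 - 0.8124 + 0.7067 = 1.7597
Step 4: Primal residual = |-0.8124 + 0.7067| = 0.1057


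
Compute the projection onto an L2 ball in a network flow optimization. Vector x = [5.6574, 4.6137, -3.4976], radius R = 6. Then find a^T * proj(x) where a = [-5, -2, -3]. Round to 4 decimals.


Step 1: Compute ||x|| (intermediates to 6 decimals).
||x|| = sqrt(5.6574^2 + 4.6137^2 + (-3.4976)^2) = 8.094789
Step 2: Project.
Since ||x|| > R, scale = R/||x|| = 6/8.094789 = 0.741218, proj(x) = scale * x
proj(x) = [4.193367, 3.419757, -2.592484]
Step 3: Dot product.
a^T * proj(x) = -5*4.193367 - 2*3.419757 - 3*(-2.592484) = -20.0289


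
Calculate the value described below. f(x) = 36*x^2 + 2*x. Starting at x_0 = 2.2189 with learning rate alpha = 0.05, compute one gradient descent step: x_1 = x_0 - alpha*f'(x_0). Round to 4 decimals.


We compute the gradient at x_0 and apply the update.
f'(x) = 72*x + 2
f'(2.2189) = 72*2.2189 + 2 = 161.7608
x_1 = 2.2189 - 0.05*161.7608 = -5.8691


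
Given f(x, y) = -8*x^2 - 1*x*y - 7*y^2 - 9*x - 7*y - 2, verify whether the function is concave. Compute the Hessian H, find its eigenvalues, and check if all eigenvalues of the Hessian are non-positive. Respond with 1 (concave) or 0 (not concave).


The Hessian of f(x,y) = -8*x^2 - 1*x*y - 7*y^2 - 9*x - 7*y - 2 is:
H = [[-16, -1], [-1, -14]]
Trace = -16 - 14 = -30
Determinant = -16*-14 - (-1)^2 = 223
Discriminant = (-30)^2 - 4*223 = 8.0
Eigenvalues: lambda_1 = -16.4142, lambda_2 = -13.5858
The function is concave.

1


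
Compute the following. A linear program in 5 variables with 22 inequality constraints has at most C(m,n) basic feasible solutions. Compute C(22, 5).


Each vertex corresponds to some choice of n active constraints out of m, so the number of vertices is at most C(m, n) = m! / (n!(m-n)!).
m = 22, n = 5
Numerator: 22 * 21 * 20 * 19 * 18
Denominator: 5! = 120
C(22, 5) = 26334


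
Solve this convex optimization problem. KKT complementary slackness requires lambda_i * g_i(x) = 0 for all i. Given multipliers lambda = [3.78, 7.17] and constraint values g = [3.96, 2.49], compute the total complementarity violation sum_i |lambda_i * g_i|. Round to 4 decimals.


KKT complementary slackness check:
lambda_1 * g_1 = 3.78 * 3.96 = 14.9688
lambda_2 * g_2 = 7.17 * 2.49 = 17.8533
Total violation = 14.9688 + 17.8533 = 32.8221


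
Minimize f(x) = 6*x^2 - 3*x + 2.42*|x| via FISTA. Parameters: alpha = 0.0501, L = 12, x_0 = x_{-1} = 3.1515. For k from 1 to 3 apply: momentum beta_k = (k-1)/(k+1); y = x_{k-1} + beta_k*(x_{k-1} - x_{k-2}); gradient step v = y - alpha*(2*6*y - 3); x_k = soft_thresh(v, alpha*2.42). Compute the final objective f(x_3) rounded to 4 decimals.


FISTA on f(x) = 6*x^2 - 3*x + 2.42*|x|
L = 12, alpha = 0.0501
Iteration 1: beta = 0.0, y = 3.1515 + 0.0*(3.1515 - 3.1515) = 3.1515
  grad(y) = 34.818, v = y - alpha*grad = 1.4071
  prox(v) = soft_thresh(1.4071, 0.1212) = 1.2859
Iteration 2: beta = 0.3333, y = 1.2859 + 0.3333*(1.2859 - 3.1515) = 0.664
  grad(y) = 4.968, v = y - alpha*grad = 0.4151
  prox(v) = soft_thresh(0.4151, 0.1212) = 0.2939
Iteration 3: beta = 0.5, y = 0.2939 + 0.5*(0.2939 - 1.2859) = -0.2021
  grad(y) = -5.4257, v = y - alpha*grad = 0.0697
  prox(v) = soft_thresh(0.0697, 0.1212) = 0.0
f(x_3) = 6*0.0^2 - 3*0.0 + 2.42*|0.0| = 0.0


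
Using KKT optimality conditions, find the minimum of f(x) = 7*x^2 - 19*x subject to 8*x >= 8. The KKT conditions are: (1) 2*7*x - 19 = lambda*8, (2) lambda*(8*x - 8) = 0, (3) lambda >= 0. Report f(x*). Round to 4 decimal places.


Step 1: Try lambda = 0 (constraint inactive).
Stationarity: 2*7*x - 19 = 0
x* = 19/(2*7) = 19/14 = 1.3571 (rounded; the exact value 19/14 is used below)
Check constraint: 8*1.3571 = 10.8568 >= 8 -- satisfied.
Step 2: Compute optimal value.
f(x*) = 7*(19/14)^2 - 19*(19/14) = -12.8929


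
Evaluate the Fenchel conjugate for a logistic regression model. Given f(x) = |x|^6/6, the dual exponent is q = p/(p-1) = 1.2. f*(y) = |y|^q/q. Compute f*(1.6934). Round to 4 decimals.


The conjugate exponent q satisfies 1/p + 1/q = 1.
p = 6, so q = 6/(6 - 1) = 1.2
|y|^q = 1.6934^1.2 = 1.8815
f*(1.6934) = 1.8815 / 1.2 = 1.5679


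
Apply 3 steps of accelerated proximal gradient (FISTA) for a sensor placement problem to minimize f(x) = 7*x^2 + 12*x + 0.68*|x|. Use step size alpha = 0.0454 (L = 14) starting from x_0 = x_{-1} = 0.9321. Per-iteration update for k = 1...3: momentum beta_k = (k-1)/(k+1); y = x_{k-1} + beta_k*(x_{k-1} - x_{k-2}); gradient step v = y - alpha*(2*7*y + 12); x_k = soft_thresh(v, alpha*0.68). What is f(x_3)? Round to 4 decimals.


FISTA on f(x) = 7*x^2 + 12*x + 0.68*|x|
L = 14, alpha = 0.0454
Iteration 1: beta = 0.0, y = 0.9321 + 0.0*(0.9321 - 0.9321) = 0.9321
  grad(y) = 25.0494, v = y - alpha*grad = -0.2051
  prox(v) = soft_thresh(-0.2051, 0.0309) = -0.1743
Iteration 2: beta = 0.3333, y = -0.1743 + 0.3333*(-0.1743 - 0.9321) = -0.5431
  grad(y) = 4.3971, v = y - alpha*grad = -0.7427
  prox(v) = soft_thresh(-0.7427, 0.0309) = -0.7118
Iteration 3: beta = 0.5, y = -0.7118 + 0.5*(-0.7118 + 0.1743) = -0.9806
  grad(y) = -1.7283, v = y - alpha*grad = -0.9021
  prox(v) = soft_thresh(-0.9021, 0.0309) = -0.8713
f(x_3) = 7*(-0.8713)^2 + 12*(-0.8713) + 0.68*|-0.8713| = -4.549


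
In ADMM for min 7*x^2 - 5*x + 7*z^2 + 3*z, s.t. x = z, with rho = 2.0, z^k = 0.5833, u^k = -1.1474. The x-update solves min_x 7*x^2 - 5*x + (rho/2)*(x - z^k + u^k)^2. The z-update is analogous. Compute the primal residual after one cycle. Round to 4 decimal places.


ADMM iteration with rho = 2.0, z^k = 0.5833, u^k = -1.1474
Step 1: x-update.
Minimize 7*x^2 - 5*x + (2.0/2)*(x - 0.5833 - 1.1474)^2
FOC: (2*7 + 2.0)*x = 5 + 2.0*(0.5833 + 1.1474)
x^{k+1} = 0.5288
Step 2: z-update.
Minimize 7*z^2 + 3*z + (2.0/2)*(0.5288 - z - 1.1474)^2
FOC: (2*7 + 2.0)*z = -3 + 2.0*(0.5288 - 1.1474)
z^{k+1} = -0.2648
Step 3: u-update.
u^{k+1} = -1.1474 + 0.5288 + 0.2648 = -0.3537
Step 4: Primal residual = |0.5288 + 0.2648| = 0.7937


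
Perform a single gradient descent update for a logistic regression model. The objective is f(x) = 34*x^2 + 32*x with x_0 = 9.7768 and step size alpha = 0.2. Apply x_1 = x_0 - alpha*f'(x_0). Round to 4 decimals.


We compute the gradient at x_0 and apply the update.
f'(x) = 68*x + 32
f'(9.7768) = 68*9.7768 + 32 = 696.8224
x_1 = 9.7768 - 0.2*696.8224 = -129.5877


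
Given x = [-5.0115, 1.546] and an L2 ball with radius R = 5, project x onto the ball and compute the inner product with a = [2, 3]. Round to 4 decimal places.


Step 1: Compute ||x|| (intermediates to 6 decimals).
||x|| = sqrt((-5.0115)^2 + 1.546^2) = 5.244545
Step 2: Project.
Since ||x|| > R, scale = R/||x|| = 5/5.244545 = 0.953372, proj(x) = scale * x
proj(x) = [-4.777824, 1.473913]
Step 3: Dot product.
a^T * proj(x) = 2*(-4.777824) + 3*1.473913 = -5.1339


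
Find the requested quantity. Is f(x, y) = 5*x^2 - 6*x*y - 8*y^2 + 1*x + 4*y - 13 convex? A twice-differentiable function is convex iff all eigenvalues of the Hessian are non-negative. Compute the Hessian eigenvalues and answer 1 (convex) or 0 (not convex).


The Hessian of f(x,y) = 5*x^2 - 6*x*y - 8*y^2 + 1*x + 4*y - 13 is:
H = [[10, -6], [-6, -16]]
Trace = 10 - 16 = -6
Determinant = 10*-16 - (-6)^2 = -196
Discriminant = (-6)^2 - 4*-196 = 820.0
Eigenvalues: lambda_1 = -17.3178, lambda_2 = 11.3178
The function is not convex.

0


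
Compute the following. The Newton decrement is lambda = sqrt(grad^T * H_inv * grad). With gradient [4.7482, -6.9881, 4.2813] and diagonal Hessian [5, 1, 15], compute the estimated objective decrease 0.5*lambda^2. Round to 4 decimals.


Step 1: H is diagonal, so H^(-1) * g = [0.9496, -6.9881, 0.2854].
Step 2: g^T H^(-1) g = sum_i g_i^2 / H_ii
  = (4.7482)^2/5 + (-6.9881)^2/1 + (4.2813)^2/15
  = 4.5091 + 48.8335 + 1.222 = 54.5646
Step 3: Objective decrease = 0.5 * g^T H^(-1) g = 27.2823


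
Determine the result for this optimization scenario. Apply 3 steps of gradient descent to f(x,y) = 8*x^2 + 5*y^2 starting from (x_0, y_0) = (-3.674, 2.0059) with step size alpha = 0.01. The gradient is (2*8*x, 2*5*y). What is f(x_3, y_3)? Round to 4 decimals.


Gradient descent on f(x,y) = 8*x^2 + 5*y^2.
Starting point: (-3.674, 2.0059), alpha = 0.01
Step 1: grad_x = 2*8*-3.674 = -58.784, grad_y = 2*5*2.0059 = 20.059
  x_1 = -3.674 - 0.01*-58.784 = -3.0862
  y_1 = 2.0059 - 0.01*20.059 = 1.8053
Step 2: grad_x = 2*8*-3.0862 = -49.3786, grad_y = 2*5*1.8053 = 18.0531
  x_2 = -3.0862 - 0.01*-49.3786 = -2.5924
  y_2 = 1.8053 - 0.01*18.0531 = 1.6248
Step 3: grad_x = 2*8*-2.5924 = -41.478, grad_y = 2*5*1.6248 = 16.2478
  x_3 = -2.5924 - 0.01*-41.478 = -2.1776
  y_3 = 1.6248 - 0.01*16.2478 = 1.4623
f(-2.1776, 1.4623) = 8*(-2.1776)^2 + 5*1.4623^2 = 48.627


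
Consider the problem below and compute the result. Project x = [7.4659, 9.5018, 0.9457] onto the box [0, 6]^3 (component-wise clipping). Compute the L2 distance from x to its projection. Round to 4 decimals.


Project each component onto [0, 6].
clip(7.4659) = 6.0, clip(9.5018) = 6.0, clip(0.9457) = 0.9457
Projection = [6.0, 6.0, 0.9457]
Squared diffs: [2.1489, 12.2626, 0.0]
Distance = sqrt(14.4115) = 3.7962


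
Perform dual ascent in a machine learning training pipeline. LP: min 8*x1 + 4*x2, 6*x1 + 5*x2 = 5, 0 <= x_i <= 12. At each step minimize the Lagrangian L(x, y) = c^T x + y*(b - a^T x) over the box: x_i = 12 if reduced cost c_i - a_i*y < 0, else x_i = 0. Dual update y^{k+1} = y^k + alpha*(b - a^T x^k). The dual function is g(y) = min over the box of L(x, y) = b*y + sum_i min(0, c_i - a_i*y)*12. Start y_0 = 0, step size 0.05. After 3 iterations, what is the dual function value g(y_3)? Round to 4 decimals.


Dual ascent for LP: min 8*x1 + 4*x2, 6*x1 + 5*x2 = 5, 0 <= x_i <= 12
Step 1: y^k = 0.0, reduced costs: (8.0, 4.0)
  x^k = (0.0, 0.0), subgradient = b - a^T x = 5.0
  y^{k+1} = 0.0 + 0.05*5.0 = 0.25
Step 2: y^k = 0.25, reduced costs: (6.5, 2.75)
  x^k = (0.0, 0.0), subgradient = b - a^T x = 5.0
  y^{k+1} = 0.25 + 0.05*5.0 = 0.5
Step 3: y^k = 0.5, reduced costs: (5.0, 1.5)
  x^k = (0.0, 0.0), subgradient = b - a^T x = 5.0
  y^{k+1} = 0.5 + 0.05*5.0 = 0.75
Dual objective at y_3 = 0.75: reduced costs (3.5, 0.25), box minimizer x = (0.0, 0.0)
g(y_3) = b*y + (c1 - a1*y)*x1 + (c2 - a2*y)*x2 = 5*0.75 + 3.5*0.0 + 0.25*0.0 = 3.75 + 0.0 + 0.0 = 3.75


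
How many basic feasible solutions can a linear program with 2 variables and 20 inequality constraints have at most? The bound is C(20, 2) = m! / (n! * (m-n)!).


Each vertex corresponds to some choice of n active constraints out of m, so the number of vertices is at most C(m, n) = m! / (n!(m-n)!).
m = 20, n = 2
Numerator: 20 * 19
Denominator: 2! = 2
C(20, 2) = 190


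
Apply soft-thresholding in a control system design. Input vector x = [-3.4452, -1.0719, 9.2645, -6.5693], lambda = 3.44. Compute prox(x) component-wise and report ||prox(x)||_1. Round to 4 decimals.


Soft-thresholding with lambda = 3.44:
prox(-3.4452) = sign(-3.4452)*max(|-3.4452| - 3.44, 0) = -0.0052
prox(-1.0719) = sign(-1.0719)*max(|-1.0719| - 3.44, 0) = 0.0
prox(9.2645) = sign(9.2645)*max(|9.2645| - 3.44, 0) = 5.8245
prox(-6.5693) = sign(-6.5693)*max(|-6.5693| - 3.44, 0) = -3.1293
prox(x) = [-0.0052, 0.0, 5.8245, -3.1293]
||prox(x)||_1 = 0.0052 + 0.0 + 5.8245 + 3.1293 = 8.959


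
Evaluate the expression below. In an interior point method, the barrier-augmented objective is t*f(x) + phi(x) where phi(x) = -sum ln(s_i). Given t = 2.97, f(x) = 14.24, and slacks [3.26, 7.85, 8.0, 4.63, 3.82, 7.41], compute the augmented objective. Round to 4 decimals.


Step 1: Compute log-barrier.
ln values: [1.1817, 2.0605, 2.0794, 1.5326, 1.3403, 2.0028]
phi = -(1.1817 + 2.0605 + 2.0794 + 1.5326 + 1.3403 + 2.0028) = -10.1973
Step 2: Compute augmented objective.
t*f(x) = 2.97*14.24 = 42.2928
Total = 42.2928 - 10.1973 = 32.0955


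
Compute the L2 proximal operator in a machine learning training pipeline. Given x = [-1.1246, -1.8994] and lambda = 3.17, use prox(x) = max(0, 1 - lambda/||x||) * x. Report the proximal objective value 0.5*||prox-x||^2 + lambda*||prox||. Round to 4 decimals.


Step 1: Compute ||x||.
||x|| = 2.2074
Step 2: Compute scaling factor.
scale = max(0, 1 - 3.17/2.2074) = 0.0
Step 3: prox(x) = [-0.0, -0.0]
||prox(x)|| = 0.0
Step 4: Proximal objective.
0.5*||prox-x||^2 = 2.4362
lambda*||prox|| = 0.0
Total = 2.4362


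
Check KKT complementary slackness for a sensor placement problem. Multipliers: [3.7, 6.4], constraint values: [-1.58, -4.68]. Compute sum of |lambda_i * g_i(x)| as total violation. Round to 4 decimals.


KKT complementary slackness check:
lambda_1 * g_1 = 3.7 * -1.58 = -5.846
lambda_2 * g_2 = 6.4 * -4.68 = -29.952
Total violation = 5.846 + 29.952 = 35.798


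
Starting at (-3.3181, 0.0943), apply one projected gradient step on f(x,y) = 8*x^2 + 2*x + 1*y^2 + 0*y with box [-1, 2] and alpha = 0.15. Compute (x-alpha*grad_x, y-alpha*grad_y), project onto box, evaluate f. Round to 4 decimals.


Step 1: Compute gradient at (-3.3181, 0.0943).
grad_x = 2*8*-3.3181 + 2 = -51.0896
grad_y = 2*1*0.0943 + 0 = 0.1886
Step 2: Gradient step.
x_raw = -3.3181 - 0.15*-51.0896 = 4.3453
y_raw = 0.0943 - 0.15*0.1886 = 0.066
Step 3: Project onto [-1, 2].
x_proj = clip(4.3453) = 2.0
y_proj = clip(0.066) = 0.066
Step 4: Evaluate f.
f(2.0, 0.066) = 36.0044


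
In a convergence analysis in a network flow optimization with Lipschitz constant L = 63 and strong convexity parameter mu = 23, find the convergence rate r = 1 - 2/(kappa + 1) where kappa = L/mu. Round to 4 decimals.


Step 1: Compute the condition number.
kappa = L/mu = 63/23 = 2.7391
Step 2: Compute the convergence rate.
r = 1 - 2/(kappa + 1) = 1 - 2*mu/(L + mu) = (L - mu)/(L + mu) = 40/86 = 0.4651


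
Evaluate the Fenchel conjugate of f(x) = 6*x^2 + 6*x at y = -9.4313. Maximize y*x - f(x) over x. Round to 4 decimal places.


f*(y) = sup_x {y*x - a*x^2 - b*x} = sup_x {(y-b)*x - a*x^2}
FOC: (y - b) - 2a*x = 0 => x* = (y - b)/(2a)
x* = (-9.4313 - 6)/(2*6) = -1.2859
f*(-9.4313) = (y-b)^2/(4a) = (-9.4313 - 6)^2/(4*6)
= 238.125/24 = 9.9219


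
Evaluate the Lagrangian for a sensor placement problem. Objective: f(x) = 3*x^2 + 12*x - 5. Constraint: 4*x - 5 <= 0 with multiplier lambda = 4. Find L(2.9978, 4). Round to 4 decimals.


Step 1: Evaluate f(x).
f(2.9978) = 3*2.9978^2 + 12*2.9978 - 5 = 57.934
Step 2: Evaluate g(x).
g(2.9978) = 4*2.9978 - 5 = 6.9912
Step 3: Compute Lagrangian.
L = 57.934 + 4*6.9912 = 85.8988


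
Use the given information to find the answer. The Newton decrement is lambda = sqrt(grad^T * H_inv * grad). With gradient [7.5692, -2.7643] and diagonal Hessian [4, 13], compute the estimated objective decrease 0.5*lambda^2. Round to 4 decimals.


Step 1: H is diagonal, so H^(-1) * g = [1.8923, -0.2126].
Step 2: g^T H^(-1) g = sum_i g_i^2 / H_ii
  = (7.5692)^2/4 + (-2.7643)^2/13
  = 14.3232 + 0.5878 = 14.911
Step 3: Objective decrease = 0.5 * g^T H^(-1) g = 7.4555


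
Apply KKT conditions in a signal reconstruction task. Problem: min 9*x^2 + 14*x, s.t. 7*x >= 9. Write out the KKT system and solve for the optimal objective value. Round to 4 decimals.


Step 1: Try lambda = 0 (constraint inactive).
x_unc = -14/(2*9) = -0.7778
Check: 7*-0.7778 = -5.4446 < 9 -- violated!
Step 2: Constraint must be active: 7*x = 9
x* = 9/7 = 1.2857 (rounded; the exact value 9/7 is used below)
lambda = (2*9*(9/7) + 14)/7 = 5.3061
Step 3: Compute optimal value.
f(x*) = 9*(9/7)^2 + 14*(9/7) = 32.8776


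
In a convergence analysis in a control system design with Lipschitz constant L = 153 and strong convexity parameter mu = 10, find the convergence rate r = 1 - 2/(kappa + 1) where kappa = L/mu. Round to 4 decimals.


Step 1: Compute the condition number.
kappa = L/mu = 153/10 = 15.3
Step 2: Compute the convergence rate.
r = 1 - 2/(kappa + 1) = 1 - 2*mu/(L + mu) = (L - mu)/(L + mu) = 143/163 = 0.8773


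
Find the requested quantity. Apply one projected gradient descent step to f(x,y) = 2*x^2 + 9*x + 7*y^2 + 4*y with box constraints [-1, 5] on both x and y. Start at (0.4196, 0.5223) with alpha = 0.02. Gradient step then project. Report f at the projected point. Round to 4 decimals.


Step 1: Compute gradient at (0.4196, 0.5223).
grad_x = 2*2*0.4196 + 9 = 10.6784
grad_y = 2*7*0.5223 + 4 = 11.3122
Step 2: Gradient step.
x_raw = 0.4196 - 0.02*10.6784 = 0.206
y_raw = 0.5223 - 0.02*11.3122 = 0.2961
Step 3: Project onto [-1, 5].
x_proj = clip(0.206) = 0.206
y_proj = clip(0.2961) = 0.2961
Step 4: Evaluate f.
f(0.206, 0.2961) = 3.737


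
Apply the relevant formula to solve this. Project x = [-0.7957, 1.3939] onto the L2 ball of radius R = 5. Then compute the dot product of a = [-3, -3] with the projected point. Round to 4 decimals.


Step 1: Compute ||x|| (intermediates to 6 decimals).
||x|| = sqrt((-0.7957)^2 + 1.3939^2) = 1.605022
Step 2: Project.
Since ||x|| <= R, proj = x (no scaling needed).
proj(x) = [-0.7957, 1.3939]
Step 3: Dot product.
a^T * proj(x) = -3*(-0.7957) - 3*1.3939 = -1.7946


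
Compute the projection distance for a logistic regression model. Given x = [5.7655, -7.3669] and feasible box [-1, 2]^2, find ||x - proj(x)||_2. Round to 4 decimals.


Project each component onto [-1, 2].
clip(5.7655) = 2.0, clip(-7.3669) = -1.0
Projection = [2.0, -1.0]
Squared diffs: [14.179, 40.5374]
Distance = sqrt(54.7164) = 7.3971


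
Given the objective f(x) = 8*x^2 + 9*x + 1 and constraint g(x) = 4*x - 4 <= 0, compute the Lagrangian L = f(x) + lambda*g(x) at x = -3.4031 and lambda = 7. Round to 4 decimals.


Step 1: Evaluate f(x).
f(-3.4031) = 8*(-3.4031)^2 + 9*(-3.4031) + 1 = 63.0208
Step 2: Evaluate g(x).
g(-3.4031) = 4*-3.4031 - 4 = -17.6124
Step 3: Compute Lagrangian.
L = 63.0208 + 7*-17.6124 = -60.266


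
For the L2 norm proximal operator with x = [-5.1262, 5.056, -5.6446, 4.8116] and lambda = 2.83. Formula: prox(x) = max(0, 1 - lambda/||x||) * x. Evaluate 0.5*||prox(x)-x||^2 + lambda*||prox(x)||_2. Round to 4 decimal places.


Step 1: Compute ||x||.
||x|| = 10.337
Step 2: Compute scaling factor.
scale = max(0, 1 - 2.83/10.337) = 0.7262
Step 3: prox(x) = [-3.7228, 3.6718, -4.0993, 3.4943]
||prox(x)|| = 7.507
Step 4: Proximal objective.
0.5*||prox-x||^2 = 4.0045
lambda*||prox|| = 21.2448
Total = 25.2493


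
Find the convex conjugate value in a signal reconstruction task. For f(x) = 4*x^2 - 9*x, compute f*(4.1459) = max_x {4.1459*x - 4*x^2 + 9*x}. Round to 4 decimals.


f*(y) = sup_x {y*x - a*x^2 - b*x} = sup_x {(y-b)*x - a*x^2}
FOC: (y - b) - 2a*x = 0 => x* = (y - b)/(2a)
x* = (4.1459 + 9)/(2*4) = 1.6432
f*(4.1459) = (y-b)^2/(4a) = (4.1459 + 9)^2/(4*4)
= 172.8147/16 = 10.8009


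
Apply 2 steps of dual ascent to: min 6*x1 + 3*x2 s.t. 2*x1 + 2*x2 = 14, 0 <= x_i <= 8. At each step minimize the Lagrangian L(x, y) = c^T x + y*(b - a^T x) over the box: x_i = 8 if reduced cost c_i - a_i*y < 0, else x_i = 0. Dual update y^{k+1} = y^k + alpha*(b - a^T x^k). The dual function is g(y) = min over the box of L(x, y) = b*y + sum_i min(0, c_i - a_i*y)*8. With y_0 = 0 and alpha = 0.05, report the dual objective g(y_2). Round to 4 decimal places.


Dual ascent for LP: min 6*x1 + 3*x2, 2*x1 + 2*x2 = 14, 0 <= x_i <= 8
Step 1: y^k = 0.0, reduced costs: (6.0, 3.0)
  x^k = (0.0, 0.0), subgradient = b - a^T x = 14.0
  y^{k+1} = 0.0 + 0.05*14.0 = 0.7
Step 2: y^k = 0.7, reduced costs: (4.6, 1.6)
  x^k = (0.0, 0.0), subgradient = b - a^T x = 14.0
  y^{k+1} = 0.7 + 0.05*14.0 = 1.4
Dual objective at y_2 = 1.4: reduced costs (3.2, 0.2), box minimizer x = (0.0, 0.0)
g(y_2) = b*y + (c1 - a1*y)*x1 + (c2 - a2*y)*x2 = 14*1.4 + 3.2*0.0 + 0.2*0.0 = 19.6 + 0.0 + 0.0 = 19.6


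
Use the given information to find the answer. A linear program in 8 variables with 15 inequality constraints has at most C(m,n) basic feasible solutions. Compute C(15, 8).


Each vertex corresponds to some choice of n active constraints out of m, so the number of vertices is at most C(m, n) = m! / (n!(m-n)!).
m = 15, n = 8
Numerator: 15 * 14 * 13 * 12 * 11 * 10 * 9 * 8
Denominator: 8! = 40320
C(15, 8) = 6435


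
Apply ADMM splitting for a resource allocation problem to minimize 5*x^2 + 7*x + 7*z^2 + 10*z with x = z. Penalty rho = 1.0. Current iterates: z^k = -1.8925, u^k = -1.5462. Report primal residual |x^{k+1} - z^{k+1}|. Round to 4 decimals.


ADMM iteration with rho = 1.0, z^k = -1.8925, u^k = -1.5462
Step 1: x-update.
Minimize 5*x^2 + 7*x + (1.0/2)*(x + 1.8925 - 1.5462)^2
FOC: (2*5 + 1.0)*x = -7 + 1.0*(-1.8925 + 1.5462)
x^{k+1} = -0.6678
Step 2: z-update.
Minimize 7*z^2 + 10*z + (1.0/2)*(-0.6678 - z - 1.5462)^2
FOC: (2*7 + 1.0)*z = -10 + 1.0*(-0.6678 - 1.5462)
z^{k+1} = -0.8143
Step 3: u-update.
u^{k+1} = -1.5462 - 0.6678 + 0.8143 = -1.3998
Step 4: Primal residual = |-0.6678 + 0.8143| = 0.1464


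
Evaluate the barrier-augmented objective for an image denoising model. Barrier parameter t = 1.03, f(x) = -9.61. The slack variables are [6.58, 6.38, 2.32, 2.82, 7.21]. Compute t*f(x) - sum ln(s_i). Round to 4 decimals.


Step 1: Compute log-barrier.
ln values: [1.884, 1.8532, 0.8416, 1.0367, 1.9755]
phi = -(1.884 + 1.8532 + 0.8416 + 1.0367 + 1.9755) = -7.591
Step 2: Compute augmented objective.
t*f(x) = 1.03*-9.61 = -9.8983
Total = -9.8983 - 7.591 = -17.4893


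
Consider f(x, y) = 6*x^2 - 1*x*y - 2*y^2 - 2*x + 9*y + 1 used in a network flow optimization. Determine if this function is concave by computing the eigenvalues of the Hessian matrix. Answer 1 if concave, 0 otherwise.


The Hessian of f(x,y) = 6*x^2 - 1*x*y - 2*y^2 - 2*x + 9*y + 1 is:
H = [[12, -1], [-1, -4]]
Trace = 12 - 4 = 8
Determinant = 12*-4 - (-1)^2 = -49
Discriminant = (8)^2 - 4*-49 = 260.0
Eigenvalues: lambda_1 = -4.0623, lambda_2 = 12.0623
The function is not concave.

0


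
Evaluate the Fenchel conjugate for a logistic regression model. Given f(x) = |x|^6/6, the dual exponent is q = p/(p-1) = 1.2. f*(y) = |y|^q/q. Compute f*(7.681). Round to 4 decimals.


The conjugate exponent q satisfies 1/p + 1/q = 1.
p = 6, so q = 6/(6 - 1) = 1.2
|y|^q = 7.681^1.2 = 11.5479
f*(7.681) = 11.5479 / 1.2 = 9.6232


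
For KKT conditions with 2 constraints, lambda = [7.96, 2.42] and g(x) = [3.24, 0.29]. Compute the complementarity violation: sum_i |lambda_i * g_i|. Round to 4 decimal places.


KKT complementary slackness check:
lambda_1 * g_1 = 7.96 * 3.24 = 25.7904
lambda_2 * g_2 = 2.42 * 0.29 = 0.7018
Total violation = 25.7904 + 0.7018 = 26.4922


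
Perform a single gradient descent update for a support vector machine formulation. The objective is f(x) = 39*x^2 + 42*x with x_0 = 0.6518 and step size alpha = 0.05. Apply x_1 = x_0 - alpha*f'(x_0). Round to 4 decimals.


We compute the gradient at x_0 and apply the update.
f'(x) = 78*x + 42
f'(0.6518) = 78*0.6518 + 42 = 92.8404
x_1 = 0.6518 - 0.05*92.8404 = -3.9902


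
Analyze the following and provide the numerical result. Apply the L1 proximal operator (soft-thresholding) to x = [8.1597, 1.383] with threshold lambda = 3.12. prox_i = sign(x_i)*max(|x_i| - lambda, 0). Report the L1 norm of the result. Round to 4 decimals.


Soft-thresholding with lambda = 3.12:
prox(8.1597) = sign(8.1597)*max(|8.1597| - 3.12, 0) = 5.0397
prox(1.383) = sign(1.383)*max(|1.383| - 3.12, 0) = 0.0
prox(x) = [5.0397, 0.0]
||prox(x)||_1 = 5.0397 + 0.0 = 5.0397


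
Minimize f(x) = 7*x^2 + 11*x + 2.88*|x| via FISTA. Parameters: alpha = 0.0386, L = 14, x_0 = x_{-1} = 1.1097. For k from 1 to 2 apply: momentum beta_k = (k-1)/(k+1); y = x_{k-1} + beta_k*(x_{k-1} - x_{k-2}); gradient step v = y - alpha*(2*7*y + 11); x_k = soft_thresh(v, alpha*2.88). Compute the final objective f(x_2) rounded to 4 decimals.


FISTA on f(x) = 7*x^2 + 11*x + 2.88*|x|
L = 14, alpha = 0.0386
Iteration 1: beta = 0.0, y = 1.1097 + 0.0*(1.1097 - 1.1097) = 1.1097
  grad(y) = 26.5358, v = y - alpha*grad = 0.0854
  prox(v) = soft_thresh(0.0854, 0.1112) = 0.0
Iteration 2: beta = 0.3333, y = 0.0 + 0.3333*(0.0 - 1.1097) = -0.3699
  grad(y) = 5.8214, v = y - alpha*grad = -0.5946
  prox(v) = soft_thresh(-0.5946, 0.1112) = -0.4834
f(x_2) = 7*(-0.4834)^2 + 11*(-0.4834) + 2.88*|-0.4834| = -2.2895


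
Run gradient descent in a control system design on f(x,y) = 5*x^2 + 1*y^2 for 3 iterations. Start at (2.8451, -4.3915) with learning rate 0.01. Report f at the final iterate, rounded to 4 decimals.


Gradient descent on f(x,y) = 5*x^2 + 1*y^2.
Starting point: (2.8451, -4.3915), alpha = 0.01
Step 1: grad_x = 2*5*2.8451 = 28.451, grad_y = 2*1*-4.3915 = -8.783
  x_1 = 2.8451 - 0.01*28.451 = 2.5606
  y_1 = -4.3915 - 0.01*-8.783 = -4.3037
Step 2: grad_x = 2*5*2.5606 = 25.6059, grad_y = 2*1*-4.3037 = -8.6073
  x_2 = 2.5606 - 0.01*25.6059 = 2.3045
  y_2 = -4.3037 - 0.01*-8.6073 = -4.2176
Step 3: grad_x = 2*5*2.3045 = 23.0453, grad_y = 2*1*-4.2176 = -8.4352
  x_3 = 2.3045 - 0.01*23.0453 = 2.0741
  y_3 = -4.2176 - 0.01*-8.4352 = -4.1332
f(2.0741, -4.1332) = 5*2.0741^2 + 1*(-4.1332)^2 = 38.5927


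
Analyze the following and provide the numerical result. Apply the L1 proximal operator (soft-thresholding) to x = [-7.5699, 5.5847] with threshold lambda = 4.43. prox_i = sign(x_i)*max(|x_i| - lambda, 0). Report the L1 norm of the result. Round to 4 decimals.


Soft-thresholding with lambda = 4.43:
prox(-7.5699) = sign(-7.5699)*max(|-7.5699| - 4.43, 0) = -3.1399
prox(5.5847) = sign(5.5847)*max(|5.5847| - 4.43, 0) = 1.1547
prox(x) = [-3.1399, 1.1547]
||prox(x)||_1 = 3.1399 + 1.1547 = 4.2946


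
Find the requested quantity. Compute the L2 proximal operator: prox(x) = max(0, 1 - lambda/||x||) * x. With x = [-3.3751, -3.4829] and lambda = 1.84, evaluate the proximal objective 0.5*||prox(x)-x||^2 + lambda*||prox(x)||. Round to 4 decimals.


Step 1: Compute ||x||.
||x|| = 4.8499
Step 2: Compute scaling factor.
scale = max(0, 1 - 1.84/4.8499) = 0.6206
Step 3: prox(x) = [-2.0946, -2.1615]
||prox(x)|| = 3.0099
Step 4: Proximal objective.
0.5*||prox-x||^2 = 1.6928
lambda*||prox|| = 5.5382
Total = 7.2311


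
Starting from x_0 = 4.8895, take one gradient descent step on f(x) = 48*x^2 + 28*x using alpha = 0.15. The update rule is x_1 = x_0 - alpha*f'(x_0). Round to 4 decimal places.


We compute the gradient at x_0 and apply the update.
f'(x) = 96*x + 28
f'(4.8895) = 96*4.8895 + 28 = 497.392
x_1 = 4.8895 - 0.15*497.392 = -69.7193


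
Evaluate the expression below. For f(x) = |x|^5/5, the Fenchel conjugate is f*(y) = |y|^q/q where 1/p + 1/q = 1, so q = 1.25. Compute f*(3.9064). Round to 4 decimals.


The conjugate exponent q satisfies 1/p + 1/q = 1.
p = 5, so q = 5/(5 - 1) = 1.25
|y|^q = 3.9064^1.25 = 5.4919
f*(3.9064) = 5.4919 / 1.25 = 4.3935


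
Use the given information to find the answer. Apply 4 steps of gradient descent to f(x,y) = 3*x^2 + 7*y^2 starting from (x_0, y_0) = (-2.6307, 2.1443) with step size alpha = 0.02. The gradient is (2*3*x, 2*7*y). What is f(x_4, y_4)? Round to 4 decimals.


Gradient descent on f(x,y) = 3*x^2 + 7*y^2.
Starting point: (-2.6307, 2.1443), alpha = 0.02
Step 1: grad_x = 2*3*-2.6307 = -15.7842, grad_y = 2*7*2.1443 = 30.0202
  x_1 = -2.6307 - 0.02*-15.7842 = -2.315
  y_1 = 2.1443 - 0.02*30.0202 = 1.5439
Step 2: grad_x = 2*3*-2.315 = -13.8901, grad_y = 2*7*1.5439 = 21.6145
  x_2 = -2.315 - 0.02*-13.8901 = -2.0372
  y_2 = 1.5439 - 0.02*21.6145 = 1.1116
Step 3: grad_x = 2*3*-2.0372 = -12.2233, grad_y = 2*7*1.1116 = 15.5625
  x_3 = -2.0372 - 0.02*-12.2233 = -1.7927
  y_3 = 1.1116 - 0.02*15.5625 = 0.8004
Step 4: grad_x = 2*3*-1.7927 = -10.7565, grad_y = 2*7*0.8004 = 11.205
  x_4 = -1.7927 - 0.02*-10.7565 = -1.5776
  y_4 = 0.8004 - 0.02*11.205 = 0.5763
f(-1.5776, 0.5763) = 3*(-1.5776)^2 + 7*0.5763^2 = 9.7911
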